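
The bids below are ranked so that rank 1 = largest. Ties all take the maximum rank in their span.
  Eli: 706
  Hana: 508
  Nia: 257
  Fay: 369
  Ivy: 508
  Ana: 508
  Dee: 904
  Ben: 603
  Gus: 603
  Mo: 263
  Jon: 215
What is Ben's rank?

4

Sorted (descending): 904, 706, 603, 603, 508, 508, 508, 369, 263, 257, 215
The 2 values of 603 occupy positions 3–4 → each gets rank 4.
The 3 values of 508 occupy positions 5–7 → each gets rank 7.
Ben has value 603 → rank 4.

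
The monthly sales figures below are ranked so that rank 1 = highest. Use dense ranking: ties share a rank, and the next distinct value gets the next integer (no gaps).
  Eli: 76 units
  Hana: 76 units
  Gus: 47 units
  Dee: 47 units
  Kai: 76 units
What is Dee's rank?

Sorted (descending): 76, 76, 76, 47, 47
The 3 values of 76 share dense rank 1.
The 2 values of 47 share dense rank 2.
Dee has value 47 units → rank 2.

2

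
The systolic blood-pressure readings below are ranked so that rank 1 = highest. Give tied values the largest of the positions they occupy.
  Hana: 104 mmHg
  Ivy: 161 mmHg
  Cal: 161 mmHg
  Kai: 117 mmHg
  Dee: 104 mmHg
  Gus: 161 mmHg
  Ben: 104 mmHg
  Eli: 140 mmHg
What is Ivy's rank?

3

Sorted (descending): 161, 161, 161, 140, 117, 104, 104, 104
The 3 values of 161 occupy positions 1–3 → each gets rank 3.
The 3 values of 104 occupy positions 6–8 → each gets rank 8.
Ivy has value 161 mmHg → rank 3.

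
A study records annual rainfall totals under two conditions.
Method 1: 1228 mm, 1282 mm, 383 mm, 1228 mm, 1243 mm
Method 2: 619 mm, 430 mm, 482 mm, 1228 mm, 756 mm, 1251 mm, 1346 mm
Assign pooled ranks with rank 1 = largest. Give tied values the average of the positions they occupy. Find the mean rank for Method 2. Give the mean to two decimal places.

6.86

Sorted (descending): 1346, 1282, 1251, 1243, 1228, 1228, 1228, 756, 619, 482, 430, 383
The 3 values of 1228 occupy positions 5–7 → average rank 6.
Method 2 values → pooled ranks: 619→9, 430→11, 482→10, 1228→6, 756→8, 1251→3, 1346→1
Mean rank = (9 + 11 + 10 + 6 + 8 + 3 + 1) / 7 = 6.86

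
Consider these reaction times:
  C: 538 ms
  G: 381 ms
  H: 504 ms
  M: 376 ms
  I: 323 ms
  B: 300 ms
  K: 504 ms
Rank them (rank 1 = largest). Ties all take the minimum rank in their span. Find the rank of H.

Sorted (descending): 538, 504, 504, 381, 376, 323, 300
The 2 values of 504 occupy positions 2–3 → each gets rank 2.
H has value 504 ms → rank 2.

2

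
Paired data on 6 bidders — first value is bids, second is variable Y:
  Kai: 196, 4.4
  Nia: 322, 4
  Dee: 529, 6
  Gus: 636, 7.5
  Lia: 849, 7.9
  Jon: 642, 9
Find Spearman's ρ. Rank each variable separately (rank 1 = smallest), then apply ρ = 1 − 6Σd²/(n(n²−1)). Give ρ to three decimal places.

0.886

Ranks of variable 1: 1, 2, 3, 4, 6, 5
Ranks of variable 2: 2, 1, 3, 4, 5, 6
d = r₁ − r₂: -1, 1, 0, 0, 1, -1
d²: 1, 1, 0, 0, 1, 1; Σd² = 4
ρ = 1 − 6·4/(6·35) = 1 − 24/210 = 0.886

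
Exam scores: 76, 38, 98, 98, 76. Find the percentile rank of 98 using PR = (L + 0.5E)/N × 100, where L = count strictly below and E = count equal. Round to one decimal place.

80.0

N = 5.
Strictly below 98: 3. Equal to 98: 2.
PR = (3 + 0.5·2)/5 × 100 = 80.0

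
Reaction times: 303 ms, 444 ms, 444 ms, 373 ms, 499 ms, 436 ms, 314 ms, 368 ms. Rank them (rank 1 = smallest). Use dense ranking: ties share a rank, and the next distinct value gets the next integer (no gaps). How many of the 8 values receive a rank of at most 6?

7

Sorted (ascending): 303, 314, 368, 373, 436, 444, 444, 499
The 2 values of 444 share dense rank 6.
Remaining distinct values take the next consecutive integers.
Ranks ≤ 6: {1, 2, 3, 4, 5, 6, 6} → 7 values.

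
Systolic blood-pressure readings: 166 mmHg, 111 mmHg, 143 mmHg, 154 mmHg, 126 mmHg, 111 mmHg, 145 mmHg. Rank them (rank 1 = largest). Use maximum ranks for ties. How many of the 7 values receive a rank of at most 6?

Sorted (descending): 166, 154, 145, 143, 126, 111, 111
The 2 values of 111 occupy positions 6–7 → each gets rank 7.
Ranks ≤ 6: {1, 2, 3, 4, 5} → 5 values.

5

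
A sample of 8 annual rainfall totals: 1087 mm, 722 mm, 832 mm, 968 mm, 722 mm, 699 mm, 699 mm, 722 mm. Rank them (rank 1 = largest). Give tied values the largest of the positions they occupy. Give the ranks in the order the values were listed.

Sorted (descending): 1087, 968, 832, 722, 722, 722, 699, 699
The 3 values of 722 occupy positions 4–6 → each gets rank 6.
The 2 values of 699 occupy positions 7–8 → each gets rank 8.

1, 6, 3, 2, 6, 8, 8, 6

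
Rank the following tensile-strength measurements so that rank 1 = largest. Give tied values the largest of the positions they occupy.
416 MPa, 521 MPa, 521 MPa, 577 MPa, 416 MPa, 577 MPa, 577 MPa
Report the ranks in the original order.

7, 5, 5, 3, 7, 3, 3

Sorted (descending): 577, 577, 577, 521, 521, 416, 416
The 3 values of 577 occupy positions 1–3 → each gets rank 3.
The 2 values of 521 occupy positions 4–5 → each gets rank 5.
The 2 values of 416 occupy positions 6–7 → each gets rank 7.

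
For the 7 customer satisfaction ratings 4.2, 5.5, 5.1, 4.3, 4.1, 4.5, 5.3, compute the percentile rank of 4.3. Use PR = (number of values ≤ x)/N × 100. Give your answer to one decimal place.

42.9

N = 7.
Strictly below 4.3: 2. Equal to 4.3: 1.
PR = 3/7 × 100 = 42.9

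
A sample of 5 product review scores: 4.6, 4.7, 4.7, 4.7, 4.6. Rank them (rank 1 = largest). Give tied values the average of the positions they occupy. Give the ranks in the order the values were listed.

4.5, 2, 2, 2, 4.5

Sorted (descending): 4.7, 4.7, 4.7, 4.6, 4.6
The 3 values of 4.7 occupy positions 1–3 → average rank 2.
The 2 values of 4.6 occupy positions 4–5 → average rank (4+5)/2 = 4.5.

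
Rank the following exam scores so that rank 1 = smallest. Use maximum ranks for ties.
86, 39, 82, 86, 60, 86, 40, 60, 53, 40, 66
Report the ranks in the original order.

Sorted (ascending): 39, 40, 40, 53, 60, 60, 66, 82, 86, 86, 86
The 2 values of 40 occupy positions 2–3 → each gets rank 3.
The 2 values of 60 occupy positions 5–6 → each gets rank 6.
The 3 values of 86 occupy positions 9–11 → each gets rank 11.

11, 1, 8, 11, 6, 11, 3, 6, 4, 3, 7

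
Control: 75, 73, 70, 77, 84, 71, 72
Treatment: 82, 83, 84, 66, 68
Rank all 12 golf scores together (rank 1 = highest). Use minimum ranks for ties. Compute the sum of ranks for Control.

46

Sorted (descending): 84, 84, 83, 82, 77, 75, 73, 72, 71, 70, 68, 66
The 2 values of 84 occupy positions 1–2 → each gets rank 1.
Control values → pooled ranks: 75→6, 73→7, 70→10, 77→5, 84→1, 71→9, 72→8
Rank sum = 6 + 7 + 10 + 5 + 1 + 9 + 8 = 46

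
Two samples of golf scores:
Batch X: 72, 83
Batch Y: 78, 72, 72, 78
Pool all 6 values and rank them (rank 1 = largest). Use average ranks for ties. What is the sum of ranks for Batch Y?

15

Sorted (descending): 83, 78, 78, 72, 72, 72
The 2 values of 78 occupy positions 2–3 → average rank (2+3)/2 = 2.5.
The 3 values of 72 occupy positions 4–6 → average rank 5.
Batch Y values → pooled ranks: 78→2.5, 72→5, 72→5, 78→2.5
Rank sum = 2.5 + 5 + 5 + 2.5 = 15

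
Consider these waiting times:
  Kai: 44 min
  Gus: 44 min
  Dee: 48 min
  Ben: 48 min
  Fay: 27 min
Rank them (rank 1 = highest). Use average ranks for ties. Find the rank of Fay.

Sorted (descending): 48, 48, 44, 44, 27
The 2 values of 48 occupy positions 1–2 → average rank (1+2)/2 = 1.5.
The 2 values of 44 occupy positions 3–4 → average rank (3+4)/2 = 3.5.
Fay has value 27 min → rank 5.

5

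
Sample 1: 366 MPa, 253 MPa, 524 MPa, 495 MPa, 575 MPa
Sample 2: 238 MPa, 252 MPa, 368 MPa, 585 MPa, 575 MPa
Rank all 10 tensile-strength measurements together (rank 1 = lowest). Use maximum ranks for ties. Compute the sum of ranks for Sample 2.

27

Sorted (ascending): 238, 252, 253, 366, 368, 495, 524, 575, 575, 585
The 2 values of 575 occupy positions 8–9 → each gets rank 9.
Sample 2 values → pooled ranks: 238→1, 252→2, 368→5, 585→10, 575→9
Rank sum = 1 + 2 + 5 + 10 + 9 = 27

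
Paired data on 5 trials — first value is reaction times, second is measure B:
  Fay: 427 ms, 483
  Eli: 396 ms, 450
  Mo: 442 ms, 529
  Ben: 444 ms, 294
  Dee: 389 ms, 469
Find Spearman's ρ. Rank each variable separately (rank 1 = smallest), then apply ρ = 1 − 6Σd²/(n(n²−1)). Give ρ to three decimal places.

-0.100

Ranks of variable 1: 3, 2, 4, 5, 1
Ranks of variable 2: 4, 2, 5, 1, 3
d = r₁ − r₂: -1, 0, -1, 4, -2
d²: 1, 0, 1, 16, 4; Σd² = 22
ρ = 1 − 6·22/(5·24) = 1 − 132/120 = -0.100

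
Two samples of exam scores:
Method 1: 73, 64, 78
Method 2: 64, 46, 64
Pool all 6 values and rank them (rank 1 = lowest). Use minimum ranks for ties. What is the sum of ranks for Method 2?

Sorted (ascending): 46, 64, 64, 64, 73, 78
The 3 values of 64 occupy positions 2–4 → each gets rank 2.
Method 2 values → pooled ranks: 64→2, 46→1, 64→2
Rank sum = 2 + 1 + 2 = 5

5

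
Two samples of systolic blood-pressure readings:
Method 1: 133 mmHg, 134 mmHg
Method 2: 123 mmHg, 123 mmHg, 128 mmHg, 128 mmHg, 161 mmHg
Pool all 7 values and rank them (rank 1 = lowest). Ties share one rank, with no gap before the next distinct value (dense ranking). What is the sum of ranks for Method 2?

11

Sorted (ascending): 123, 123, 128, 128, 133, 134, 161
The 2 values of 123 share dense rank 1.
The 2 values of 128 share dense rank 2.
Remaining distinct values take the next consecutive integers.
Method 2 values → pooled ranks: 123→1, 123→1, 128→2, 128→2, 161→5
Rank sum = 1 + 1 + 2 + 2 + 5 = 11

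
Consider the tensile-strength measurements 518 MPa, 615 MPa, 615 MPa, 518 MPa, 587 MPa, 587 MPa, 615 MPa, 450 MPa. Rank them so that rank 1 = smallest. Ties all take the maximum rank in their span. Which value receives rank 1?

Sorted (ascending): 450, 518, 518, 587, 587, 615, 615, 615
The 2 values of 518 occupy positions 2–3 → each gets rank 3.
The 2 values of 587 occupy positions 4–5 → each gets rank 5.
The 3 values of 615 occupy positions 6–8 → each gets rank 8.
Rank 1 → value 450.

450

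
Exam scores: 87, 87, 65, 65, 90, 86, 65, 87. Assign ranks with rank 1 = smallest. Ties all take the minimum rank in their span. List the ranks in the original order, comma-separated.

Sorted (ascending): 65, 65, 65, 86, 87, 87, 87, 90
The 3 values of 65 occupy positions 1–3 → each gets rank 1.
The 3 values of 87 occupy positions 5–7 → each gets rank 5.

5, 5, 1, 1, 8, 4, 1, 5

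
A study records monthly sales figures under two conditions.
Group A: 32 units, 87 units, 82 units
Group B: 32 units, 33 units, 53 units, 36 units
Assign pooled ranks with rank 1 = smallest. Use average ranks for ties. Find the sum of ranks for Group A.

Sorted (ascending): 32, 32, 33, 36, 53, 82, 87
The 2 values of 32 occupy positions 1–2 → average rank (1+2)/2 = 1.5.
Group A values → pooled ranks: 32→1.5, 87→7, 82→6
Rank sum = 1.5 + 7 + 6 = 14.5

14.5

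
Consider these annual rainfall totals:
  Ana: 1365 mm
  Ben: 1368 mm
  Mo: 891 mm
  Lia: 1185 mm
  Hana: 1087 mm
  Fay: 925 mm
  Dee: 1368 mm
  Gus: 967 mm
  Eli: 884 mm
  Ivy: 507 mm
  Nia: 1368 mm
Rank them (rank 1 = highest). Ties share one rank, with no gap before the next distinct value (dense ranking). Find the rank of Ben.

1

Sorted (descending): 1368, 1368, 1368, 1365, 1185, 1087, 967, 925, 891, 884, 507
The 3 values of 1368 share dense rank 1.
Remaining distinct values take the next consecutive integers.
Ben has value 1368 mm → rank 1.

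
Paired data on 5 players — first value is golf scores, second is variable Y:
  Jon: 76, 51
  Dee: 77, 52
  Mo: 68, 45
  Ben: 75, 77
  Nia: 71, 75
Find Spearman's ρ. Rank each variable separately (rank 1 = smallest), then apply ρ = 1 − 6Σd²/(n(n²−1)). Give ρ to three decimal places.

0.200

Ranks of variable 1: 4, 5, 1, 3, 2
Ranks of variable 2: 2, 3, 1, 5, 4
d = r₁ − r₂: 2, 2, 0, -2, -2
d²: 4, 4, 0, 4, 4; Σd² = 16
ρ = 1 − 6·16/(5·24) = 1 − 96/120 = 0.200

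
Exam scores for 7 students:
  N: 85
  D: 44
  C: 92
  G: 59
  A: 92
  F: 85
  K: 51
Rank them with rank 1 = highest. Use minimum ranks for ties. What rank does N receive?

3

Sorted (descending): 92, 92, 85, 85, 59, 51, 44
The 2 values of 92 occupy positions 1–2 → each gets rank 1.
The 2 values of 85 occupy positions 3–4 → each gets rank 3.
N has value 85 → rank 3.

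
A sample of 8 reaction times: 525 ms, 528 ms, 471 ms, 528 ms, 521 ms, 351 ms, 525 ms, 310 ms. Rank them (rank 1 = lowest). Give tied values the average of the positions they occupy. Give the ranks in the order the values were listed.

5.5, 7.5, 3, 7.5, 4, 2, 5.5, 1

Sorted (ascending): 310, 351, 471, 521, 525, 525, 528, 528
The 2 values of 525 occupy positions 5–6 → average rank (5+6)/2 = 5.5.
The 2 values of 528 occupy positions 7–8 → average rank (7+8)/2 = 7.5.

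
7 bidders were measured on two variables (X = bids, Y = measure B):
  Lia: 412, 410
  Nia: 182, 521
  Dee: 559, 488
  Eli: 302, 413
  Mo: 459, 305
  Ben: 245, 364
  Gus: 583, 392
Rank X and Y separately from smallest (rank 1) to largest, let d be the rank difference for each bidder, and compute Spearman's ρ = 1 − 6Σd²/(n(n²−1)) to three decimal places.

Ranks of variable 1: 4, 1, 6, 3, 5, 2, 7
Ranks of variable 2: 4, 7, 6, 5, 1, 2, 3
d = r₁ − r₂: 0, -6, 0, -2, 4, 0, 4
d²: 0, 36, 0, 4, 16, 0, 16; Σd² = 72
ρ = 1 − 6·72/(7·48) = 1 − 432/336 = -0.286

-0.286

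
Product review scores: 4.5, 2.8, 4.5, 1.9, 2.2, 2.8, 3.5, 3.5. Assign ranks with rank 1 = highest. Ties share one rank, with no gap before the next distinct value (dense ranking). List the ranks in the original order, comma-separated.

Sorted (descending): 4.5, 4.5, 3.5, 3.5, 2.8, 2.8, 2.2, 1.9
The 2 values of 4.5 share dense rank 1.
The 2 values of 3.5 share dense rank 2.
The 2 values of 2.8 share dense rank 3.
Remaining distinct values take the next consecutive integers.

1, 3, 1, 5, 4, 3, 2, 2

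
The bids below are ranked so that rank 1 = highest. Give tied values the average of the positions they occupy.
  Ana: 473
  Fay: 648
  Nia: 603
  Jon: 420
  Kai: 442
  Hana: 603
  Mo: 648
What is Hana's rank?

3.5

Sorted (descending): 648, 648, 603, 603, 473, 442, 420
The 2 values of 648 occupy positions 1–2 → average rank (1+2)/2 = 1.5.
The 2 values of 603 occupy positions 3–4 → average rank (3+4)/2 = 3.5.
Hana has value 603 → rank 3.5.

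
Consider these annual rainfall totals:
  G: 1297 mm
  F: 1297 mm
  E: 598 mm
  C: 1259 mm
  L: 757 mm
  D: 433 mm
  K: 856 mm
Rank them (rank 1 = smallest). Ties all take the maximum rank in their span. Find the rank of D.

1

Sorted (ascending): 433, 598, 757, 856, 1259, 1297, 1297
The 2 values of 1297 occupy positions 6–7 → each gets rank 7.
D has value 433 mm → rank 1.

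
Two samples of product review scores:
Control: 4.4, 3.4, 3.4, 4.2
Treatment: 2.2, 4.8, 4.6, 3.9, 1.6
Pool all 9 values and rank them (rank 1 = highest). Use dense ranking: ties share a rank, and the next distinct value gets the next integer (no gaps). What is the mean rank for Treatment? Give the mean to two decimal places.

Sorted (descending): 4.8, 4.6, 4.4, 4.2, 3.9, 3.4, 3.4, 2.2, 1.6
The 2 values of 3.4 share dense rank 6.
Remaining distinct values take the next consecutive integers.
Treatment values → pooled ranks: 2.2→7, 4.8→1, 4.6→2, 3.9→5, 1.6→8
Mean rank = (7 + 1 + 2 + 5 + 8) / 5 = 4.60

4.60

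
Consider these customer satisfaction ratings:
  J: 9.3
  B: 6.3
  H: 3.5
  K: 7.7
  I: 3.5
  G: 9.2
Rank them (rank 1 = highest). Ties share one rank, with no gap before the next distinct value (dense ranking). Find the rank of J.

Sorted (descending): 9.3, 9.2, 7.7, 6.3, 3.5, 3.5
The 2 values of 3.5 share dense rank 5.
Remaining distinct values take the next consecutive integers.
J has value 9.3 → rank 1.

1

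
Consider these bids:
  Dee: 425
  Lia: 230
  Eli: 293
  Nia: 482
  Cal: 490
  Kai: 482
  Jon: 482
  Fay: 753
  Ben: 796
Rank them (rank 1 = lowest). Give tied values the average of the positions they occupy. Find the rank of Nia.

5

Sorted (ascending): 230, 293, 425, 482, 482, 482, 490, 753, 796
The 3 values of 482 occupy positions 4–6 → average rank 5.
Nia has value 482 → rank 5.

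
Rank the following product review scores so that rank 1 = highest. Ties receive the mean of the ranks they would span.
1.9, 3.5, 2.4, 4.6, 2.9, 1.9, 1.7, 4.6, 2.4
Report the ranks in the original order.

Sorted (descending): 4.6, 4.6, 3.5, 2.9, 2.4, 2.4, 1.9, 1.9, 1.7
The 2 values of 4.6 occupy positions 1–2 → average rank (1+2)/2 = 1.5.
The 2 values of 2.4 occupy positions 5–6 → average rank (5+6)/2 = 5.5.
The 2 values of 1.9 occupy positions 7–8 → average rank (7+8)/2 = 7.5.

7.5, 3, 5.5, 1.5, 4, 7.5, 9, 1.5, 5.5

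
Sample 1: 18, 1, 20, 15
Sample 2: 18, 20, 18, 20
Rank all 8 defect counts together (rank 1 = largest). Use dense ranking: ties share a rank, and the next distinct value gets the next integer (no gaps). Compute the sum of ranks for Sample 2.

6

Sorted (descending): 20, 20, 20, 18, 18, 18, 15, 1
The 3 values of 20 share dense rank 1.
The 3 values of 18 share dense rank 2.
Remaining distinct values take the next consecutive integers.
Sample 2 values → pooled ranks: 18→2, 20→1, 18→2, 20→1
Rank sum = 2 + 1 + 2 + 1 = 6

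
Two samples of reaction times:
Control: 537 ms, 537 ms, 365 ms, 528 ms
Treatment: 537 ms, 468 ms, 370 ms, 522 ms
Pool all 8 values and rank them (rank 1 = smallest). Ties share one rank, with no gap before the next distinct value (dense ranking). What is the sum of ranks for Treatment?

Sorted (ascending): 365, 370, 468, 522, 528, 537, 537, 537
The 3 values of 537 share dense rank 6.
Remaining distinct values take the next consecutive integers.
Treatment values → pooled ranks: 537→6, 468→3, 370→2, 522→4
Rank sum = 6 + 3 + 2 + 4 = 15

15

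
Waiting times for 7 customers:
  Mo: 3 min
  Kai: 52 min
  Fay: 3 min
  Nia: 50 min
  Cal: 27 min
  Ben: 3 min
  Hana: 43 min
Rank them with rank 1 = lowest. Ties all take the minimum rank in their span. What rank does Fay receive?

Sorted (ascending): 3, 3, 3, 27, 43, 50, 52
The 3 values of 3 occupy positions 1–3 → each gets rank 1.
Fay has value 3 min → rank 1.

1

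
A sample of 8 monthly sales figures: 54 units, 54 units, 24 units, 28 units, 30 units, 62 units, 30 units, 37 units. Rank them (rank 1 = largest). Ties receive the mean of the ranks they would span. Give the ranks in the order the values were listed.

Sorted (descending): 62, 54, 54, 37, 30, 30, 28, 24
The 2 values of 54 occupy positions 2–3 → average rank (2+3)/2 = 2.5.
The 2 values of 30 occupy positions 5–6 → average rank (5+6)/2 = 5.5.

2.5, 2.5, 8, 7, 5.5, 1, 5.5, 4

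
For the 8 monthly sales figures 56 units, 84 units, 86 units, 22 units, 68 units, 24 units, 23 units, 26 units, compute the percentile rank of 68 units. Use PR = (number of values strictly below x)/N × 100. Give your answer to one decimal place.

N = 8.
Strictly below 68: 5. Equal to 68: 1.
PR = 5/8 × 100 = 62.5

62.5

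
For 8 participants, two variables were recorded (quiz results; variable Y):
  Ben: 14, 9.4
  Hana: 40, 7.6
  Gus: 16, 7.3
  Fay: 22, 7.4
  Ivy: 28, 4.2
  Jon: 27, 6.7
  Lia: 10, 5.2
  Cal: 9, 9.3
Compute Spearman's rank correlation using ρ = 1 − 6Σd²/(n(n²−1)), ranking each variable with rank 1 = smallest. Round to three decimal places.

Ranks of variable 1: 3, 8, 4, 5, 7, 6, 2, 1
Ranks of variable 2: 8, 6, 4, 5, 1, 3, 2, 7
d = r₁ − r₂: -5, 2, 0, 0, 6, 3, 0, -6
d²: 25, 4, 0, 0, 36, 9, 0, 36; Σd² = 110
ρ = 1 − 6·110/(8·63) = 1 − 660/504 = -0.310

-0.310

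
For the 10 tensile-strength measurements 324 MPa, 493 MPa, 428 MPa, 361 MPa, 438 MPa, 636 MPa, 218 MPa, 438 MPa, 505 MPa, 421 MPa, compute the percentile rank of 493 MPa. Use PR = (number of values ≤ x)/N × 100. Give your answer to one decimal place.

N = 10.
Strictly below 493: 7. Equal to 493: 1.
PR = 8/10 × 100 = 80.0

80.0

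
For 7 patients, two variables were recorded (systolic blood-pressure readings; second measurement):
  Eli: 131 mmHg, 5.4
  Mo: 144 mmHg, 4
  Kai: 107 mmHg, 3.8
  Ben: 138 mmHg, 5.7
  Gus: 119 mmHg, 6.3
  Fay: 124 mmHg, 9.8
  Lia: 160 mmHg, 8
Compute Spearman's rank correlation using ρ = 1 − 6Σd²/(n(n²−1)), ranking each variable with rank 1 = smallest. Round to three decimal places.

0.214

Ranks of variable 1: 4, 6, 1, 5, 2, 3, 7
Ranks of variable 2: 3, 2, 1, 4, 5, 7, 6
d = r₁ − r₂: 1, 4, 0, 1, -3, -4, 1
d²: 1, 16, 0, 1, 9, 16, 1; Σd² = 44
ρ = 1 − 6·44/(7·48) = 1 − 264/336 = 0.214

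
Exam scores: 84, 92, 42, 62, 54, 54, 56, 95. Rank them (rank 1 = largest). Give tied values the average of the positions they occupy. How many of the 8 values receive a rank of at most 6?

5

Sorted (descending): 95, 92, 84, 62, 56, 54, 54, 42
The 2 values of 54 occupy positions 6–7 → average rank (6+7)/2 = 6.5.
Ranks ≤ 6: {1, 2, 3, 4, 5} → 5 values.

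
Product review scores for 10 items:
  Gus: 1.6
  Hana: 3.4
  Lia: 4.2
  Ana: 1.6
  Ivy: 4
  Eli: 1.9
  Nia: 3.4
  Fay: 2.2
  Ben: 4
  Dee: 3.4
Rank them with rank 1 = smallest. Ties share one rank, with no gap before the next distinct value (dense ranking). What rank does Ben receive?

5

Sorted (ascending): 1.6, 1.6, 1.9, 2.2, 3.4, 3.4, 3.4, 4, 4, 4.2
The 2 values of 1.6 share dense rank 1.
The 3 values of 3.4 share dense rank 4.
The 2 values of 4 share dense rank 5.
Remaining distinct values take the next consecutive integers.
Ben has value 4 → rank 5.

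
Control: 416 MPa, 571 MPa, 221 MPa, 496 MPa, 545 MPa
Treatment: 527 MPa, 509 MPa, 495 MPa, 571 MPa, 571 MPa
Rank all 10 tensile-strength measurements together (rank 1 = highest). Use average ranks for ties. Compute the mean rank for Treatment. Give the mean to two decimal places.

4.60

Sorted (descending): 571, 571, 571, 545, 527, 509, 496, 495, 416, 221
The 3 values of 571 occupy positions 1–3 → average rank 2.
Treatment values → pooled ranks: 527→5, 509→6, 495→8, 571→2, 571→2
Mean rank = (5 + 6 + 8 + 2 + 2) / 5 = 4.60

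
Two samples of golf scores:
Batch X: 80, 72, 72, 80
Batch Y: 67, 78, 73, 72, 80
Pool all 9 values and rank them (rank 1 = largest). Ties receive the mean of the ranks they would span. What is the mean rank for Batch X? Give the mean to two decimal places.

Sorted (descending): 80, 80, 80, 78, 73, 72, 72, 72, 67
The 3 values of 80 occupy positions 1–3 → average rank 2.
The 3 values of 72 occupy positions 6–8 → average rank 7.
Batch X values → pooled ranks: 80→2, 72→7, 72→7, 80→2
Mean rank = (2 + 7 + 7 + 2) / 4 = 4.50

4.50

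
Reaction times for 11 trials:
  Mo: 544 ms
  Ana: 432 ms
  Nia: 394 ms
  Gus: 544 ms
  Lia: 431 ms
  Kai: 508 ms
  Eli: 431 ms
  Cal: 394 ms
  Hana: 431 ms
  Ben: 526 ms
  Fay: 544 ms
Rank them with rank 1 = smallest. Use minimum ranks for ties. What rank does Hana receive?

3

Sorted (ascending): 394, 394, 431, 431, 431, 432, 508, 526, 544, 544, 544
The 2 values of 394 occupy positions 1–2 → each gets rank 1.
The 3 values of 431 occupy positions 3–5 → each gets rank 3.
The 3 values of 544 occupy positions 9–11 → each gets rank 9.
Hana has value 431 ms → rank 3.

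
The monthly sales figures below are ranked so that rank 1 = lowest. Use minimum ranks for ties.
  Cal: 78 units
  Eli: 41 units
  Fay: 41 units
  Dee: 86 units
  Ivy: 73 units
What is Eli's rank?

Sorted (ascending): 41, 41, 73, 78, 86
The 2 values of 41 occupy positions 1–2 → each gets rank 1.
Eli has value 41 units → rank 1.

1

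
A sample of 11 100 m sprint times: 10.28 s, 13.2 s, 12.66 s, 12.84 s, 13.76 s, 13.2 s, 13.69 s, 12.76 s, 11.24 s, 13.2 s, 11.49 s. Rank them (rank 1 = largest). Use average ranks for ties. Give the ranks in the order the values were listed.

Sorted (descending): 13.76, 13.69, 13.2, 13.2, 13.2, 12.84, 12.76, 12.66, 11.49, 11.24, 10.28
The 3 values of 13.2 occupy positions 3–5 → average rank 4.

11, 4, 8, 6, 1, 4, 2, 7, 10, 4, 9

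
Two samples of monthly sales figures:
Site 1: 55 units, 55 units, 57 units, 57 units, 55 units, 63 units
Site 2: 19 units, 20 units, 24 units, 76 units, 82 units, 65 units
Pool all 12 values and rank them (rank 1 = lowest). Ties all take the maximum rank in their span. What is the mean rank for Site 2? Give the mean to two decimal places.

Sorted (ascending): 19, 20, 24, 55, 55, 55, 57, 57, 63, 65, 76, 82
The 3 values of 55 occupy positions 4–6 → each gets rank 6.
The 2 values of 57 occupy positions 7–8 → each gets rank 8.
Site 2 values → pooled ranks: 19→1, 20→2, 24→3, 76→11, 82→12, 65→10
Mean rank = (1 + 2 + 3 + 11 + 12 + 10) / 6 = 6.50

6.50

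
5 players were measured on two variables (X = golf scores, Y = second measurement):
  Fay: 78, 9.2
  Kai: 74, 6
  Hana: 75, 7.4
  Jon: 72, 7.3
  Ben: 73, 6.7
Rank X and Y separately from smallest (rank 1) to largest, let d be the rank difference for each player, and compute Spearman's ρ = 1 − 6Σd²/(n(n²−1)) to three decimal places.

Ranks of variable 1: 5, 3, 4, 1, 2
Ranks of variable 2: 5, 1, 4, 3, 2
d = r₁ − r₂: 0, 2, 0, -2, 0
d²: 0, 4, 0, 4, 0; Σd² = 8
ρ = 1 − 6·8/(5·24) = 1 − 48/120 = 0.600

0.600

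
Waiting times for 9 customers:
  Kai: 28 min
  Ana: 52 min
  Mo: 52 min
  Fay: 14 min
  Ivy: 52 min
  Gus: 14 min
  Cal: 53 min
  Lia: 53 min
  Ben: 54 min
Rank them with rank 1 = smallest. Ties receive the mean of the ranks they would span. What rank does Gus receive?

1.5

Sorted (ascending): 14, 14, 28, 52, 52, 52, 53, 53, 54
The 2 values of 14 occupy positions 1–2 → average rank (1+2)/2 = 1.5.
The 3 values of 52 occupy positions 4–6 → average rank 5.
The 2 values of 53 occupy positions 7–8 → average rank (7+8)/2 = 7.5.
Gus has value 14 min → rank 1.5.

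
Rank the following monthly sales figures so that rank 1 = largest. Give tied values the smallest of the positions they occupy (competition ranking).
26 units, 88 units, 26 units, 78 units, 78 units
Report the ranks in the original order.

4, 1, 4, 2, 2

Sorted (descending): 88, 78, 78, 26, 26
The 2 values of 78 occupy positions 2–3 → each gets rank 2.
The 2 values of 26 occupy positions 4–5 → each gets rank 4.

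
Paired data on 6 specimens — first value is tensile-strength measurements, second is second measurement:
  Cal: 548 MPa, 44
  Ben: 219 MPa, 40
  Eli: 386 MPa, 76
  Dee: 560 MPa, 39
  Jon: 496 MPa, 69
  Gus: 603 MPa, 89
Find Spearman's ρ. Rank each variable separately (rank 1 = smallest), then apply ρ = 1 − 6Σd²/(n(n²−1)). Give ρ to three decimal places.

0.200

Ranks of variable 1: 4, 1, 2, 5, 3, 6
Ranks of variable 2: 3, 2, 5, 1, 4, 6
d = r₁ − r₂: 1, -1, -3, 4, -1, 0
d²: 1, 1, 9, 16, 1, 0; Σd² = 28
ρ = 1 − 6·28/(6·35) = 1 − 168/210 = 0.200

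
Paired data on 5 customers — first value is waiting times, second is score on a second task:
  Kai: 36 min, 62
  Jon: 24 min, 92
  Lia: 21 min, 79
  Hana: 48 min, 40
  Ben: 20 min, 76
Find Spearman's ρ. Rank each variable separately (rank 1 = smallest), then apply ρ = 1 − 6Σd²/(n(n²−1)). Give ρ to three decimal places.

-0.600

Ranks of variable 1: 4, 3, 2, 5, 1
Ranks of variable 2: 2, 5, 4, 1, 3
d = r₁ − r₂: 2, -2, -2, 4, -2
d²: 4, 4, 4, 16, 4; Σd² = 32
ρ = 1 − 6·32/(5·24) = 1 − 192/120 = -0.600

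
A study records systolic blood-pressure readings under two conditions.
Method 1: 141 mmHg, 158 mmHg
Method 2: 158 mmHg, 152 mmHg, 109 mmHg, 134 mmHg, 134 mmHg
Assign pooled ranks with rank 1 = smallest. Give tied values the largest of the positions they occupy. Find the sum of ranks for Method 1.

Sorted (ascending): 109, 134, 134, 141, 152, 158, 158
The 2 values of 134 occupy positions 2–3 → each gets rank 3.
The 2 values of 158 occupy positions 6–7 → each gets rank 7.
Method 1 values → pooled ranks: 141→4, 158→7
Rank sum = 4 + 7 = 11

11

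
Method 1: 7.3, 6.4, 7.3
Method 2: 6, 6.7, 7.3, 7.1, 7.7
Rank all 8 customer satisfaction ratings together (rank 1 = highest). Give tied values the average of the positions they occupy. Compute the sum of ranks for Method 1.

13

Sorted (descending): 7.7, 7.3, 7.3, 7.3, 7.1, 6.7, 6.4, 6
The 3 values of 7.3 occupy positions 2–4 → average rank 3.
Method 1 values → pooled ranks: 7.3→3, 6.4→7, 7.3→3
Rank sum = 3 + 7 + 3 = 13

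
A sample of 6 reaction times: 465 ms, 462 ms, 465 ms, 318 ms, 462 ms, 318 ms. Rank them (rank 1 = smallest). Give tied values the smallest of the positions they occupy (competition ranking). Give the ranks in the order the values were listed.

5, 3, 5, 1, 3, 1

Sorted (ascending): 318, 318, 462, 462, 465, 465
The 2 values of 318 occupy positions 1–2 → each gets rank 1.
The 2 values of 462 occupy positions 3–4 → each gets rank 3.
The 2 values of 465 occupy positions 5–6 → each gets rank 5.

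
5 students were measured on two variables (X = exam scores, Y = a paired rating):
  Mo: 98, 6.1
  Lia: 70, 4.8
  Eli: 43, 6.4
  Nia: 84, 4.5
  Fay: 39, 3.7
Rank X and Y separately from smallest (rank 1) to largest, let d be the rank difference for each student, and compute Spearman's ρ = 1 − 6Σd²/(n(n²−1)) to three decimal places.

Ranks of variable 1: 5, 3, 2, 4, 1
Ranks of variable 2: 4, 3, 5, 2, 1
d = r₁ − r₂: 1, 0, -3, 2, 0
d²: 1, 0, 9, 4, 0; Σd² = 14
ρ = 1 − 6·14/(5·24) = 1 − 84/120 = 0.300

0.300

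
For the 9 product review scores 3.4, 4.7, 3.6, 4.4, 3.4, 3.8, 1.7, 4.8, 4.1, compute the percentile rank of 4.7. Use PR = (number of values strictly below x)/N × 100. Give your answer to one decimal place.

N = 9.
Strictly below 4.7: 7. Equal to 4.7: 1.
PR = 7/9 × 100 = 77.8

77.8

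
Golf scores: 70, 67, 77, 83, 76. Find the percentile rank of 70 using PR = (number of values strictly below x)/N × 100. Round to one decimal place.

N = 5.
Strictly below 70: 1. Equal to 70: 1.
PR = 1/5 × 100 = 20.0

20.0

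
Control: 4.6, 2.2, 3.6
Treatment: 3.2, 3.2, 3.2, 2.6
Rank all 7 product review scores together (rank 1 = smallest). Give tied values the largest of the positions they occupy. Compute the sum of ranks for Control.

14

Sorted (ascending): 2.2, 2.6, 3.2, 3.2, 3.2, 3.6, 4.6
The 3 values of 3.2 occupy positions 3–5 → each gets rank 5.
Control values → pooled ranks: 4.6→7, 2.2→1, 3.6→6
Rank sum = 7 + 1 + 6 = 14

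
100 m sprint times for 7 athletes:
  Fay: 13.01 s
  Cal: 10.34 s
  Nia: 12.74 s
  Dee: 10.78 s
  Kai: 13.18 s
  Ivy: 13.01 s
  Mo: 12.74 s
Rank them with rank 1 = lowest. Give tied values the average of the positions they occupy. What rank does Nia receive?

3.5

Sorted (ascending): 10.34, 10.78, 12.74, 12.74, 13.01, 13.01, 13.18
The 2 values of 12.74 occupy positions 3–4 → average rank (3+4)/2 = 3.5.
The 2 values of 13.01 occupy positions 5–6 → average rank (5+6)/2 = 5.5.
Nia has value 12.74 s → rank 3.5.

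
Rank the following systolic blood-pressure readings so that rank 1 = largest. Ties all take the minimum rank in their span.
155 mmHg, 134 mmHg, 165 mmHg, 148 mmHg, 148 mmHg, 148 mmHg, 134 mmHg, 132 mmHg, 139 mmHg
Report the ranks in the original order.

2, 7, 1, 3, 3, 3, 7, 9, 6

Sorted (descending): 165, 155, 148, 148, 148, 139, 134, 134, 132
The 3 values of 148 occupy positions 3–5 → each gets rank 3.
The 2 values of 134 occupy positions 7–8 → each gets rank 7.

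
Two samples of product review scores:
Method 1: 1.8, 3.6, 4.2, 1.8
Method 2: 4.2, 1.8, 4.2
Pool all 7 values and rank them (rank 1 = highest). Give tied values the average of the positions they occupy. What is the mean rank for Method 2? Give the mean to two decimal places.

3.33

Sorted (descending): 4.2, 4.2, 4.2, 3.6, 1.8, 1.8, 1.8
The 3 values of 4.2 occupy positions 1–3 → average rank 2.
The 3 values of 1.8 occupy positions 5–7 → average rank 6.
Method 2 values → pooled ranks: 4.2→2, 1.8→6, 4.2→2
Mean rank = (2 + 6 + 2) / 3 = 3.33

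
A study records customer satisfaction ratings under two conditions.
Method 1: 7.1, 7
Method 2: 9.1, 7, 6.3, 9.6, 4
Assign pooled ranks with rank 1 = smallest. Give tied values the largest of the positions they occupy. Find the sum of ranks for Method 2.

20

Sorted (ascending): 4, 6.3, 7, 7, 7.1, 9.1, 9.6
The 2 values of 7 occupy positions 3–4 → each gets rank 4.
Method 2 values → pooled ranks: 9.1→6, 7→4, 6.3→2, 9.6→7, 4→1
Rank sum = 6 + 4 + 2 + 7 + 1 = 20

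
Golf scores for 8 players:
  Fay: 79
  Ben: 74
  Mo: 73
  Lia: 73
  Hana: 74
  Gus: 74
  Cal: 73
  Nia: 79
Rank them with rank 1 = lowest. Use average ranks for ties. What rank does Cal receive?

Sorted (ascending): 73, 73, 73, 74, 74, 74, 79, 79
The 3 values of 73 occupy positions 1–3 → average rank 2.
The 3 values of 74 occupy positions 4–6 → average rank 5.
The 2 values of 79 occupy positions 7–8 → average rank (7+8)/2 = 7.5.
Cal has value 73 → rank 2.

2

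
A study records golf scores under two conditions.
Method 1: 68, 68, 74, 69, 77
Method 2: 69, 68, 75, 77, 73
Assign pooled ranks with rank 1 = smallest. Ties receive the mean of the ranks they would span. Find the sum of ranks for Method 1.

25

Sorted (ascending): 68, 68, 68, 69, 69, 73, 74, 75, 77, 77
The 3 values of 68 occupy positions 1–3 → average rank 2.
The 2 values of 69 occupy positions 4–5 → average rank (4+5)/2 = 4.5.
The 2 values of 77 occupy positions 9–10 → average rank (9+10)/2 = 9.5.
Method 1 values → pooled ranks: 68→2, 68→2, 74→7, 69→4.5, 77→9.5
Rank sum = 2 + 2 + 7 + 4.5 + 9.5 = 25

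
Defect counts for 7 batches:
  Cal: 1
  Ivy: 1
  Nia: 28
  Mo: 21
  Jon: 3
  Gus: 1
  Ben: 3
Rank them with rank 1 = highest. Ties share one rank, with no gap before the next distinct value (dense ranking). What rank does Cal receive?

Sorted (descending): 28, 21, 3, 3, 1, 1, 1
The 2 values of 3 share dense rank 3.
The 3 values of 1 share dense rank 4.
Remaining distinct values take the next consecutive integers.
Cal has value 1 → rank 4.

4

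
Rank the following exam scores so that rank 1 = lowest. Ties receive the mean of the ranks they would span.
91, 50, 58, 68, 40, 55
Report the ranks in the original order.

6, 2, 4, 5, 1, 3

Sorted (ascending): 40, 50, 55, 58, 68, 91
No ties — each value takes its position as its rank.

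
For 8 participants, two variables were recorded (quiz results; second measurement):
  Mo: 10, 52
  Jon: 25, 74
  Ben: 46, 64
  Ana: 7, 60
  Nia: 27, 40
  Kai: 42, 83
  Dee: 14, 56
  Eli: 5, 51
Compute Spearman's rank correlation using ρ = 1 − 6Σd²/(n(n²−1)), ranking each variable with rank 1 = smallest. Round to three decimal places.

Ranks of variable 1: 3, 5, 8, 2, 6, 7, 4, 1
Ranks of variable 2: 3, 7, 6, 5, 1, 8, 4, 2
d = r₁ − r₂: 0, -2, 2, -3, 5, -1, 0, -1
d²: 0, 4, 4, 9, 25, 1, 0, 1; Σd² = 44
ρ = 1 − 6·44/(8·63) = 1 − 264/504 = 0.476

0.476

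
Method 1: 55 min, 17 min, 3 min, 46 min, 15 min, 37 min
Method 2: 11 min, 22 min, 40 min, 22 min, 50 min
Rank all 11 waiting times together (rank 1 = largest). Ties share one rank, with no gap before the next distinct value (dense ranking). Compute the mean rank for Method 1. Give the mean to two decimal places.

Sorted (descending): 55, 50, 46, 40, 37, 22, 22, 17, 15, 11, 3
The 2 values of 22 share dense rank 6.
Remaining distinct values take the next consecutive integers.
Method 1 values → pooled ranks: 55→1, 17→7, 3→10, 46→3, 15→8, 37→5
Mean rank = (1 + 7 + 10 + 3 + 8 + 5) / 6 = 5.67

5.67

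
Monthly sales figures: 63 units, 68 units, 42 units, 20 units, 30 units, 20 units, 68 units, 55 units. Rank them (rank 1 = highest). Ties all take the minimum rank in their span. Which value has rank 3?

Sorted (descending): 68, 68, 63, 55, 42, 30, 20, 20
The 2 values of 68 occupy positions 1–2 → each gets rank 1.
The 2 values of 20 occupy positions 7–8 → each gets rank 7.
Rank 3 → value 63.

63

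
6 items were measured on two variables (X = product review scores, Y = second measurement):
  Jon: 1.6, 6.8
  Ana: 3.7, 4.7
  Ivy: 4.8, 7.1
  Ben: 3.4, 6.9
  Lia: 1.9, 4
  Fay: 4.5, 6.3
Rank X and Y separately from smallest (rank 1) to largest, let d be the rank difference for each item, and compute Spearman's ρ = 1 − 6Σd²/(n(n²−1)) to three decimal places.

0.371

Ranks of variable 1: 1, 4, 6, 3, 2, 5
Ranks of variable 2: 4, 2, 6, 5, 1, 3
d = r₁ − r₂: -3, 2, 0, -2, 1, 2
d²: 9, 4, 0, 4, 1, 4; Σd² = 22
ρ = 1 − 6·22/(6·35) = 1 − 132/210 = 0.371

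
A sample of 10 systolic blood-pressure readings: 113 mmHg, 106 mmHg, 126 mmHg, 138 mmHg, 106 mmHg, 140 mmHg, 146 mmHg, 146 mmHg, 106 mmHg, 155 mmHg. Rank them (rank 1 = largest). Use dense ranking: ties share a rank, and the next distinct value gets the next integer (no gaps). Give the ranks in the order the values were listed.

6, 7, 5, 4, 7, 3, 2, 2, 7, 1

Sorted (descending): 155, 146, 146, 140, 138, 126, 113, 106, 106, 106
The 2 values of 146 share dense rank 2.
The 3 values of 106 share dense rank 7.
Remaining distinct values take the next consecutive integers.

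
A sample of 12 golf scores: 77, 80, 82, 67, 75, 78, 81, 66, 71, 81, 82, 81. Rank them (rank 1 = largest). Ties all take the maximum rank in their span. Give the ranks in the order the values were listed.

8, 6, 2, 11, 9, 7, 5, 12, 10, 5, 2, 5

Sorted (descending): 82, 82, 81, 81, 81, 80, 78, 77, 75, 71, 67, 66
The 2 values of 82 occupy positions 1–2 → each gets rank 2.
The 3 values of 81 occupy positions 3–5 → each gets rank 5.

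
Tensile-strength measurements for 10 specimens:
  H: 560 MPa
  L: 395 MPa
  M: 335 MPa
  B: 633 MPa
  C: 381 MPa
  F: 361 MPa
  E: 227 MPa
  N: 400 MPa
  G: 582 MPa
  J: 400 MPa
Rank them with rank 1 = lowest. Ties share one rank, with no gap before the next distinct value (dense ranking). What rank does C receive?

Sorted (ascending): 227, 335, 361, 381, 395, 400, 400, 560, 582, 633
The 2 values of 400 share dense rank 6.
Remaining distinct values take the next consecutive integers.
C has value 381 MPa → rank 4.

4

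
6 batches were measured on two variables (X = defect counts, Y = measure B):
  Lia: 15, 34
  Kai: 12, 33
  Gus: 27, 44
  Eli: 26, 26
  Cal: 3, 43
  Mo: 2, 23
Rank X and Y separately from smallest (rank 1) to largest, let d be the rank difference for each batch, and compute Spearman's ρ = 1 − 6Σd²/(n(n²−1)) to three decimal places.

0.486

Ranks of variable 1: 4, 3, 6, 5, 2, 1
Ranks of variable 2: 4, 3, 6, 2, 5, 1
d = r₁ − r₂: 0, 0, 0, 3, -3, 0
d²: 0, 0, 0, 9, 9, 0; Σd² = 18
ρ = 1 − 6·18/(6·35) = 1 − 108/210 = 0.486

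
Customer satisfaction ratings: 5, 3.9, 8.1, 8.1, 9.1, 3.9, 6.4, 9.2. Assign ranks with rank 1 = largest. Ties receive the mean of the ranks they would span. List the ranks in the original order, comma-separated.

Sorted (descending): 9.2, 9.1, 8.1, 8.1, 6.4, 5, 3.9, 3.9
The 2 values of 8.1 occupy positions 3–4 → average rank (3+4)/2 = 3.5.
The 2 values of 3.9 occupy positions 7–8 → average rank (7+8)/2 = 7.5.

6, 7.5, 3.5, 3.5, 2, 7.5, 5, 1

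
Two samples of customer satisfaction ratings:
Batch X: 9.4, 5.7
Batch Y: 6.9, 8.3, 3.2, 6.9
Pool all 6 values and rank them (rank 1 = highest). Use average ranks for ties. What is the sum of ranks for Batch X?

Sorted (descending): 9.4, 8.3, 6.9, 6.9, 5.7, 3.2
The 2 values of 6.9 occupy positions 3–4 → average rank (3+4)/2 = 3.5.
Batch X values → pooled ranks: 9.4→1, 5.7→5
Rank sum = 1 + 5 = 6

6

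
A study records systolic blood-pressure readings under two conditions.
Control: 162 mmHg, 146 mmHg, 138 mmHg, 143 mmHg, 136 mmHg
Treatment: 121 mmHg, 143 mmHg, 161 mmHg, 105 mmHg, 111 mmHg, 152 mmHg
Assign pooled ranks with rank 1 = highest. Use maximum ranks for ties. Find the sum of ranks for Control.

26

Sorted (descending): 162, 161, 152, 146, 143, 143, 138, 136, 121, 111, 105
The 2 values of 143 occupy positions 5–6 → each gets rank 6.
Control values → pooled ranks: 162→1, 146→4, 138→7, 143→6, 136→8
Rank sum = 1 + 4 + 7 + 6 + 8 = 26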